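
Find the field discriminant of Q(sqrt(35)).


For K = Q(sqrt(d)) with d squarefree: disc(K) = d if d = 1 mod 4, and disc(K) = 4d if d = 2 or 3 mod 4.
Here d = 35, and d mod 4 = 3.
d = 3 mod 4, not 1 (O_K = Z[sqrt(d)]), so disc(K) = 4d = 4 * (35) = 140

140


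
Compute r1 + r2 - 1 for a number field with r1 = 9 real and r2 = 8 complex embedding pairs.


By Dirichlet's unit theorem:
rank = r1 + r2 - 1
= 9 + 8 - 1
= 16

16


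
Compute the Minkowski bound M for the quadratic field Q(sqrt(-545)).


d = -545, d mod 4 = 3, so disc(K) = 4d = -2180; |disc(K)| = 2180
Imaginary quadratic field, so n = 2, s = r2 = 1, r1 = 0
M = (n!/n^n) * (4/pi)^s * sqrt(|disc(K)|) = (2!/2^2) * (4/pi)^1 * sqrt(2180)
= 0.5 * 1.273240 * 46.690470
= 29.7241

29.7241


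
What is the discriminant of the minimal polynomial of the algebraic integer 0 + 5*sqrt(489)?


The element 0 + 5*sqrt(489) has minimal polynomial:
x^2 + 0*x - 12225
Discriminant = (0)^2 - 4*(-12225)
= 0 + 48900
= 48900

48900


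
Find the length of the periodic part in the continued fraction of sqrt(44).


Run the CF algorithm for sqrt(44).
a_0 = floor(sqrt(44)) = 6; set m_0=0, q_0=1.
Recurrence: m' = q*a - m,  q' = (d - m'^2)/q,  a' = floor((a_0 + m')/q').
  step 1: m=6, q=8, a=1
  step 2: m=2, q=5, a=1
  step 3: m=3, q=7, a=1
  step 4: m=4, q=4, a=2
  step 5: m=4, q=7, a=1
  step 6: m=3, q=5, a=1
  step 7: m=2, q=8, a=1
  step 8: m=6, q=1, a=12
a_8 = 2*a_0 = 12, so the period closes here.
sqrt(44) = [6; 1, 1, 1, 2, 1, 1, 1, 12]
Period length = 8

8


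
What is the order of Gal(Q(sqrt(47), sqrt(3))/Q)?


The 2 square roots of distinct primes are multiplicatively independent over Q,
so [K:Q] = 2^2 and Gal(K/Q) is isomorphic to (Z/2Z)^2.
|Gal| = 2^2 = 4

4


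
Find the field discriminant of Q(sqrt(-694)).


For K = Q(sqrt(d)) with d squarefree: disc(K) = d if d = 1 mod 4, and disc(K) = 4d if d = 2 or 3 mod 4.
Here d = -694, and d mod 4 = 2.
d = 2 mod 4, not 1 (O_K = Z[sqrt(d)]), so disc(K) = 4d = 4 * (-694) = -2776

-2776


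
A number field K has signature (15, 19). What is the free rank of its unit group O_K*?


By Dirichlet's unit theorem:
rank = r1 + r2 - 1
= 15 + 19 - 1
= 33

33


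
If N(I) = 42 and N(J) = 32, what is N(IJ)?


N(IJ) = N(I) * N(J)
= 42 * 32
= 1344

1344


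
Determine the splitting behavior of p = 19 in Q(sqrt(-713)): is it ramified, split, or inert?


K = Q(sqrt(-713)). Since d mod 4 = 3, disc(K) = -2852.
Check p | disc: -2852 mod 19 = 17.
p does not divide disc. Compute Legendre symbol (d/p):
9^((19-1)/2) mod 19 = 1
(d/p) = 1, so p splits: (p) = P*P' with e=1, f=1, g=2.
Therefore p is split.

split


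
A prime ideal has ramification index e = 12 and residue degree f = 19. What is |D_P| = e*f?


|D_P| = e * f
= 12 * 19
= 228

228


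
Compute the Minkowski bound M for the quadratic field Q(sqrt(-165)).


d = -165, d mod 4 = 3, so disc(K) = 4d = -660; |disc(K)| = 660
Imaginary quadratic field, so n = 2, s = r2 = 1, r1 = 0
M = (n!/n^n) * (4/pi)^s * sqrt(|disc(K)|) = (2!/2^2) * (4/pi)^1 * sqrt(660)
= 0.5 * 1.273240 * 25.690465
= 16.3551

16.3551


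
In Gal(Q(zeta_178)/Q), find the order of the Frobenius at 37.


The Frobenius at p in Gal(Q(zeta_n)/Q) = (Z/nZ)* is the class of p, so its order is ord_178(37), the smallest k >= 1 with 37^k = 1 mod 178.
n = 178 = 2 * 89, phi(178) = 88; the order divides phi(n).
Divisors of 88: 1, 2, 4, 8, 11, 22, 44, 88
Repeated squaring mod 178: 37^1 = 37, 37^2 = 123, 37^4 = 177, 37^8 = 1, 37^16 = 1, 37^32 = 1, 37^64 = 1
Test divisors in increasing order:
  k=1: 37^1 = 37 mod 178
  k=2: 37^2 = 123 mod 178
  k=4: 37^4 = 177 mod 178
  k=8: 37^8 = 1 mod 178  <- first divisor giving 1
Order = 8

8


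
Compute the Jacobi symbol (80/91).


Compute (80/91) via quadratic reciprocity:
  pull out 2: (2/91) = -1  (since 91 mod 8 = 3)
  pull out 2: (2/91) = -1  (since 91 mod 8 = 3)
  pull out 2: (2/91) = -1  (since 91 mod 8 = 3)
  pull out 2: (2/91) = -1  (since 91 mod 8 = 3)
  reciprocity: (5/91) -> +(91/5)
  reduce: (1/5)
  (1/5) = 1
Product of signs = 1

1


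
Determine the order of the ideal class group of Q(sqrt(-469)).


K = Q(sqrt(-469)). d mod 4 = 3, so D = disc(K) = 4d = -1876
h(K) equals the number of primitive reduced positive-definite forms (a, b, c) = a*x^2 + b*x*y + c*y^2 with b^2 - 4ac = D,
where reduced means |b| <= a <= c, with b >= 0 whenever |b| = a or a = c, and primitive means gcd(a, b, c) = 1.
Reduced forces 3a^2 <= |D| = 1876, so 1 <= a <= 25; b must have the parity of D, and c = (b^2 - D)/(4a) must be an integer >= a.
Enumerate a = 1..25, b in [-a, a]:
  a=1: (1, 0, 469)  [1]
  a=2: (2, 2, 235)  [1]
  a=3..4: none
  a=5: (5, -2, 94), (5, 2, 94)  [2]
  a=6: none
  a=7: (7, 0, 67)  [1]
  a=8..9: none
  a=10: (10, -2, 47), (10, 2, 47)  [2]
  a=11: (11, -4, 43), (11, 4, 43)  [2]
  a=12: none
  a=13: (13, -10, 38), (13, 10, 38)  [2]
  a=14: (14, 14, 37)  [1]
  a=15..18: none
  a=19: (19, -10, 26), (19, 10, 26)  [2]
  a=20..21: none
  a=22: (22, -18, 25), (22, 18, 25)  [2]
  a=23..25: none
Total reduced forms: 1 + 1 + 2 + 1 + 2 + 2 + 2 + 1 + 2 + 2 = 16
h = 16

16


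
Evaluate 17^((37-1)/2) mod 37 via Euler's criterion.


p = 37 is prime and the exponent is (p-1)/2 = 18, so by Euler's criterion 17^18 = (17/37) = +1 or -1 mod 37.
Compute by square-and-multiply:
  18 = 16 + 2 (binary 10010)
  Repeated squaring mod 37: 17^1 = 17, 17^2 = 30, 17^4 = 12, 17^8 = 33, 17^16 = 16
  17^18 = 17^16 * 17^2 = 16 * 30 mod 37
    16 * 30 = 480 = 36 mod 37
  17^18 = 36 mod 37
Result 36 = p - 1 = -1 mod 37: 17 is a quadratic non-residue mod 37. As a residue in [0, p-1] the value is 36.
17^18 mod 37 = 36

36


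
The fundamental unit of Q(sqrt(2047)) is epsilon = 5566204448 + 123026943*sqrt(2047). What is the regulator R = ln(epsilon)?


epsilon = 5566204448 + 123026943*sqrt(2047)
= 1.1132e+10
R = ln(1.1132e+10)
= 23.1331

23.1331


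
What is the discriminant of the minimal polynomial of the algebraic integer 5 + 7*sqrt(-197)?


The element 5 + 7*sqrt(-197) has minimal polynomial:
x^2 - 10*x + 9678
Discriminant = (-10)^2 - 4*(9678)
= 100 - 38712
= -38612

-38612


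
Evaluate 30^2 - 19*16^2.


x^2 - d*y^2
= 30^2 - 19*16^2
= 900 - 4864
= -3964

-3964


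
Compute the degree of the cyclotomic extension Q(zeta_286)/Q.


The degree equals Euler's totient phi(286).
286 = 2 * 11 * 13
phi(286) = 120

120


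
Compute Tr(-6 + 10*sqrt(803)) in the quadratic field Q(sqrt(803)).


Tr(a + b*sqrt(d)) = (a + b*sqrt(d)) + (a - b*sqrt(d)) = 2a
= 2 * (-6)
= -12

-12


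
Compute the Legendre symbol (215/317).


p = 317 is prime, so compute (215/317) with the reciprocity algorithm (Jacobi-symbol steps: pull out 2s via (2/n), flip via reciprocity, reduce):
  reciprocity: (215/317) -> +(317/215)
  reduce: (102/215)
  pull out 2: (2/215) = +1  (since 215 mod 8 = 7)
  reciprocity: (51/215) -> -(215/51)
  reduce: (11/51)
  reciprocity: (11/51) -> -(51/11)
  reduce: (7/11)
  reciprocity: (7/11) -> -(11/7)
  reduce: (4/7)
  pull out 2: (2/7) = +1  (since 7 mod 8 = 7)
  pull out 2: (2/7) = +1  (since 7 mod 8 = 7)
  (1/7) = 1
Product of signs = -1
(215/317) = -1

-1


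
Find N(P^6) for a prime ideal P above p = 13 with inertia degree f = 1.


N(P^a) = p^(a*f)
= 13^(6*1)
= 13^6
= 4826809

4826809


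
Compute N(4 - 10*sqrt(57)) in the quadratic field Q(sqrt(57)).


N(a + b*sqrt(d)) = a^2 - d*b^2
= (4)^2 - (57)*(-10)^2
= 16 - 5700
= -5684

-5684


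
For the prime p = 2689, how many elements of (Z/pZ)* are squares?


For prime p, the number of non-zero quadratic residues is (p-1)/2.
= (2689-1)/2
= 1344

1344


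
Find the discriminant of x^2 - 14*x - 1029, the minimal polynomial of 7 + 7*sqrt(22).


The element 7 + 7*sqrt(22) has minimal polynomial:
x^2 - 14*x - 1029
Discriminant = (-14)^2 - 4*(-1029)
= 196 + 4116
= 4312

4312


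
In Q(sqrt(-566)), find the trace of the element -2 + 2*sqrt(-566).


Tr(a + b*sqrt(d)) = (a + b*sqrt(d)) + (a - b*sqrt(d)) = 2a
= 2 * (-2)
= -4

-4


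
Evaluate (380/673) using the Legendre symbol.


p = 673 is prime, so compute (380/673) with the reciprocity algorithm (Jacobi-symbol steps: pull out 2s via (2/n), flip via reciprocity, reduce):
  pull out 2: (2/673) = +1  (since 673 mod 8 = 1)
  pull out 2: (2/673) = +1  (since 673 mod 8 = 1)
  reciprocity: (95/673) -> +(673/95)
  reduce: (8/95)
  pull out 2: (2/95) = +1  (since 95 mod 8 = 7)
  pull out 2: (2/95) = +1  (since 95 mod 8 = 7)
  pull out 2: (2/95) = +1  (since 95 mod 8 = 7)
  (1/95) = 1
Product of signs = 1
(380/673) = 1

1


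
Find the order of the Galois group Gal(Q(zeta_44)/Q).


|Gal(Q(zeta_44)/Q)| = phi(44)
= 20

20


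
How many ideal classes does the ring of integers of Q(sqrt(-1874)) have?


K = Q(sqrt(-1874)). d mod 4 = 2, so D = disc(K) = 4d = -7496
h(K) equals the number of primitive reduced positive-definite forms (a, b, c) = a*x^2 + b*x*y + c*y^2 with b^2 - 4ac = D,
where reduced means |b| <= a <= c, with b >= 0 whenever |b| = a or a = c, and primitive means gcd(a, b, c) = 1.
Reduced forces 3a^2 <= |D| = 7496, so 1 <= a <= 49; b must have the parity of D, and c = (b^2 - D)/(4a) must be an integer >= a.
Enumerate a = 1..49, b in [-a, a]:
  a=1: (1, 0, 1874)  [1]
  a=2: (2, 0, 937)  [1]
  a=3: (3, -2, 625), (3, 2, 625)  [2]
  a=4: none
  a=5: (5, -2, 375), (5, 2, 375)  [2]
  a=6: (6, -4, 313), (6, 4, 313)  [2]
  a=7: (7, -6, 269), (7, 6, 269)  [2]
  a=8: none
  a=9: (9, -8, 210), (9, 8, 210)  [2]
  a=10: (10, -8, 189), (10, 8, 189)  [2]
  a=11..13: none
  a=14: (14, -8, 135), (14, 8, 135)  [2]
  a=15: (15, -8, 126), (15, -2, 125), (15, 2, 125), (15, 8, 126)  [4]
  a=16: none
  a=17: (17, -16, 114), (17, 16, 114)  [2]
  a=18: (18, -8, 105), (18, 8, 105)  [2]
  a=19: (19, -16, 102), (19, 16, 102)  [2]
  a=20: none
  a=21: (21, -20, 94), (21, -8, 90), (21, 8, 90), (21, 20, 94)  [4]
  a=22: none
  a=23: (23, -18, 85), (23, 18, 85)  [2]
  a=24: none
  a=25: (25, -2, 75), (25, 2, 75)  [2]
  a=26: none
  a=27: (27, -8, 70), (27, 8, 70)  [2]
  a=28..29: none
  a=30: (30, -28, 69), (30, -8, 63), (30, 8, 63), (30, 28, 69)  [4]
  a=31..33: none
  a=34: (34, -16, 57), (34, 16, 57)  [2]
  a=35: (35, -22, 57), (35, -8, 54), (35, 8, 54), (35, 22, 57)  [4]
  a=36..37: none
  a=38: (38, -16, 51), (38, 16, 51)  [2]
  a=39..41: none
  a=42: (42, -20, 47), (42, -8, 45), (42, 8, 45), (42, 20, 47)  [4]
  a=43..44: none
  a=45: (45, -28, 46), (45, 28, 46)  [2]
  a=46..48: none
  a=49: (49, -48, 50), (49, 48, 50)  [2]
Total reduced forms: 1 + 1 + 2 + 2 + 2 + 2 + 2 + 2 + 2 + 4 + 2 + 2 + 2 + 4 + 2 + 2 + 2 + 4 + 2 + 4 + 2 + 4 + 2 + 2 = 56
h = 56

56


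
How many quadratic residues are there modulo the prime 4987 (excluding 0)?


For prime p, the number of non-zero quadratic residues is (p-1)/2.
= (4987-1)/2
= 2493

2493


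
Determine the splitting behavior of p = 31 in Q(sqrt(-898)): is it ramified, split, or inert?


K = Q(sqrt(-898)). Since d mod 4 = 2, disc(K) = -3592.
Check p | disc: -3592 mod 31 = 4.
p does not divide disc. Compute Legendre symbol (d/p):
1^((31-1)/2) mod 31 = 1
(d/p) = 1, so p splits: (p) = P*P' with e=1, f=1, g=2.
Therefore p is split.

split


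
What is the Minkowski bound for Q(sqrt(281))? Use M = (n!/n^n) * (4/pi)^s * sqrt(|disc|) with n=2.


d = 281, d mod 4 = 1, so disc(K) = d = 281; |disc(K)| = 281
Real quadratic field, so n = 2, s = r2 = 0, r1 = 2
M = (n!/n^n) * (4/pi)^s * sqrt(|disc(K)|) = (2!/2^2) * (4/pi)^0 * sqrt(281)
= 0.5 * 1.000000 * 16.763055
= 8.3815

8.3815


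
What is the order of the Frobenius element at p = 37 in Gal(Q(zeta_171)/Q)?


The Frobenius at p in Gal(Q(zeta_n)/Q) = (Z/nZ)* is the class of p, so its order is ord_171(37), the smallest k >= 1 with 37^k = 1 mod 171.
n = 171 = 3^2 * 19, phi(171) = 108; the order divides phi(n).
Divisors of 108: 1, 2, 3, 4, 6, 9, 12, 18, 27, 36, 54, 108
Repeated squaring mod 171: 37^1 = 37, 37^2 = 1, 37^4 = 1, 37^8 = 1, 37^16 = 1, 37^32 = 1, 37^64 = 1
Test divisors in increasing order:
  k=1: 37^1 = 37 mod 171
  k=2: 37^2 = 1 mod 171  <- first divisor giving 1
Order = 2

2


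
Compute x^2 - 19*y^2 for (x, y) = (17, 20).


x^2 - d*y^2
= 17^2 - 19*20^2
= 289 - 7600
= -7311

-7311


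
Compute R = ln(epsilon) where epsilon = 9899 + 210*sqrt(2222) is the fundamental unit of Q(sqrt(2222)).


epsilon = 9899 + 210*sqrt(2222)
= 19797.9999
R = ln(19797.9999)
= 9.8933

9.8933


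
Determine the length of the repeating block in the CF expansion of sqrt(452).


Run the CF algorithm for sqrt(452).
a_0 = floor(sqrt(452)) = 21; set m_0=0, q_0=1.
Recurrence: m' = q*a - m,  q' = (d - m'^2)/q,  a' = floor((a_0 + m')/q').
  step 1: m=21, q=11, a=3
  step 2: m=12, q=28, a=1
  step 3: m=16, q=7, a=5
  step 4: m=19, q=13, a=3
  step 5: m=20, q=4, a=10
  step 6: m=20, q=13, a=3
  step 7: m=19, q=7, a=5
  step 8: m=16, q=28, a=1
  step 9: m=12, q=11, a=3
  step 10: m=21, q=1, a=42
a_10 = 2*a_0 = 42, so the period closes here.
sqrt(452) = [21; 3, 1, 5, 3, 10, 3, 5, 1, 3, 42]
Period length = 10

10


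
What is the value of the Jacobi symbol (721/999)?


Compute (721/999) via quadratic reciprocity:
  reciprocity: (721/999) -> +(999/721)
  reduce: (278/721)
  pull out 2: (2/721) = +1  (since 721 mod 8 = 1)
  reciprocity: (139/721) -> +(721/139)
  reduce: (26/139)
  pull out 2: (2/139) = -1  (since 139 mod 8 = 3)
  reciprocity: (13/139) -> +(139/13)
  reduce: (9/13)
  reciprocity: (9/13) -> +(13/9)
  reduce: (4/9)
  pull out 2: (2/9) = +1  (since 9 mod 8 = 1)
  pull out 2: (2/9) = +1  (since 9 mod 8 = 1)
  (1/9) = 1
Product of signs = -1

-1


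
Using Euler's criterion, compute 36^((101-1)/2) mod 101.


p = 101 is prime and the exponent is (p-1)/2 = 50, so by Euler's criterion 36^50 = (36/101) = +1 or -1 mod 101.
Compute by square-and-multiply:
  50 = 32 + 16 + 2 (binary 110010)
  Repeated squaring mod 101: 36^1 = 36, 36^2 = 84, 36^4 = 87, 36^8 = 95, 36^16 = 36, 36^32 = 84
  36^50 = 36^32 * 36^16 * 36^2 = 84 * 36 * 84 mod 101
    84 * 36 = 3024 = 95 mod 101
    95 * 84 = 7980 = 1 mod 101
  36^50 = 1 mod 101
Result 1: 36 is a quadratic residue mod 101.
36^50 mod 101 = 1

1


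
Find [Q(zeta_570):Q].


The degree equals Euler's totient phi(570).
570 = 2 * 3 * 5 * 19
phi(570) = 144

144


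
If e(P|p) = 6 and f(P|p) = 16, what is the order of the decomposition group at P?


|D_P| = e * f
= 6 * 16
= 96

96


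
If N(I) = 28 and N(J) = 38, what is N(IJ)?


N(IJ) = N(I) * N(J)
= 28 * 38
= 1064

1064


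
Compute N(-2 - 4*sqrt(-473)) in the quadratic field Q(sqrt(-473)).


N(a + b*sqrt(d)) = a^2 - d*b^2
= (-2)^2 - (-473)*(-4)^2
= 4 + 7568
= 7572

7572


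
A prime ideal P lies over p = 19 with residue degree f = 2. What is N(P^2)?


N(P^a) = p^(a*f)
= 19^(2*2)
= 19^4
= 130321

130321


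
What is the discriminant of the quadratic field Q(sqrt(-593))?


For K = Q(sqrt(d)) with d squarefree: disc(K) = d if d = 1 mod 4, and disc(K) = 4d if d = 2 or 3 mod 4.
Here d = -593, and d mod 4 = 3.
d = 3 mod 4, not 1 (O_K = Z[sqrt(d)]), so disc(K) = 4d = 4 * (-593) = -2372

-2372


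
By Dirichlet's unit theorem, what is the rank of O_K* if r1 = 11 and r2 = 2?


By Dirichlet's unit theorem:
rank = r1 + r2 - 1
= 11 + 2 - 1
= 12

12


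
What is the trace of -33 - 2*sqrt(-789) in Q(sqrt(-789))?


Tr(a + b*sqrt(d)) = (a + b*sqrt(d)) + (a - b*sqrt(d)) = 2a
= 2 * (-33)
= -66

-66


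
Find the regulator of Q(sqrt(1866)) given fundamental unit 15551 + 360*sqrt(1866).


epsilon = 15551 + 360*sqrt(1866)
= 31102.0000
R = ln(31102.0000)
= 10.3450

10.3450


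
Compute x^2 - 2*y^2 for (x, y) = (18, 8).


x^2 - d*y^2
= 18^2 - 2*8^2
= 324 - 128
= 196

196


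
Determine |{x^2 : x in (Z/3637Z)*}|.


For prime p, the number of non-zero quadratic residues is (p-1)/2.
= (3637-1)/2
= 1818

1818


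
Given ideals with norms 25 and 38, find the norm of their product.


N(IJ) = N(I) * N(J)
= 25 * 38
= 950

950


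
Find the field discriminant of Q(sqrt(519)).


For K = Q(sqrt(d)) with d squarefree: disc(K) = d if d = 1 mod 4, and disc(K) = 4d if d = 2 or 3 mod 4.
Here d = 519, and d mod 4 = 3.
d = 3 mod 4, not 1 (O_K = Z[sqrt(d)]), so disc(K) = 4d = 4 * (519) = 2076

2076


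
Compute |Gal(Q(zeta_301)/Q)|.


|Gal(Q(zeta_301)/Q)| = phi(301)
= 252

252


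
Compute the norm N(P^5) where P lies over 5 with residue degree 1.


N(P^a) = p^(a*f)
= 5^(5*1)
= 5^5
= 3125

3125


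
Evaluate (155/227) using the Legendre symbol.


p = 227 is prime, so compute (155/227) with the reciprocity algorithm (Jacobi-symbol steps: pull out 2s via (2/n), flip via reciprocity, reduce):
  reciprocity: (155/227) -> -(227/155)
  reduce: (72/155)
  pull out 2: (2/155) = -1  (since 155 mod 8 = 3)
  pull out 2: (2/155) = -1  (since 155 mod 8 = 3)
  pull out 2: (2/155) = -1  (since 155 mod 8 = 3)
  reciprocity: (9/155) -> +(155/9)
  reduce: (2/9)
  pull out 2: (2/9) = +1  (since 9 mod 8 = 1)
  (1/9) = 1
Product of signs = 1
(155/227) = 1

1


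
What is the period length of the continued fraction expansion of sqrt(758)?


Run the CF algorithm for sqrt(758).
a_0 = floor(sqrt(758)) = 27; set m_0=0, q_0=1.
Recurrence: m' = q*a - m,  q' = (d - m'^2)/q,  a' = floor((a_0 + m')/q').
  step 1: m=27, q=29, a=1
  step 2: m=2, q=26, a=1
  step 3: m=24, q=7, a=7
  step 4: m=25, q=19, a=2
  step 5: m=13, q=31, a=1
  step 6: m=18, q=14, a=3
  step 7: m=24, q=13, a=3
  step 8: m=15, q=41, a=1
  step 9: m=26, q=2, a=26
  step 10: m=26, q=41, a=1
  step 11: m=15, q=13, a=3
  step 12: m=24, q=14, a=3
  step 13: m=18, q=31, a=1
  step 14: m=13, q=19, a=2
  step 15: m=25, q=7, a=7
  step 16: m=24, q=26, a=1
  step 17: m=2, q=29, a=1
  step 18: m=27, q=1, a=54
a_18 = 2*a_0 = 54, so the period closes here.
sqrt(758) = [27; 1, 1, 7, 2, 1, 3, 3, 1, 26, 1, 3, 3, 1, 2, 7, 1, 1, 54]
Period length = 18

18


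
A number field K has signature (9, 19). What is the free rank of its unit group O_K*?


By Dirichlet's unit theorem:
rank = r1 + r2 - 1
= 9 + 19 - 1
= 27

27


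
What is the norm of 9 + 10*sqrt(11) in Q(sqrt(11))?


N(a + b*sqrt(d)) = a^2 - d*b^2
= (9)^2 - (11)*(10)^2
= 81 - 1100
= -1019

-1019


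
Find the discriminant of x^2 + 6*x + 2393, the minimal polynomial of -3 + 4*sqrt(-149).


The element -3 + 4*sqrt(-149) has minimal polynomial:
x^2 + 6*x + 2393
Discriminant = (6)^2 - 4*(2393)
= 36 - 9572
= -9536

-9536


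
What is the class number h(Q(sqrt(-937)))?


K = Q(sqrt(-937)). d mod 4 = 3, so D = disc(K) = 4d = -3748
h(K) equals the number of primitive reduced positive-definite forms (a, b, c) = a*x^2 + b*x*y + c*y^2 with b^2 - 4ac = D,
where reduced means |b| <= a <= c, with b >= 0 whenever |b| = a or a = c, and primitive means gcd(a, b, c) = 1.
Reduced forces 3a^2 <= |D| = 3748, so 1 <= a <= 35; b must have the parity of D, and c = (b^2 - D)/(4a) must be an integer >= a.
Enumerate a = 1..35, b in [-a, a]:
  a=1: (1, 0, 937)  [1]
  a=2: (2, 2, 469)  [1]
  a=3..6: none
  a=7: (7, -2, 134), (7, 2, 134)  [2]
  a=8..10: none
  a=11: (11, -6, 86), (11, 6, 86)  [2]
  a=12: none
  a=13: (13, -10, 74), (13, 10, 74)  [2]
  a=14: (14, -2, 67), (14, 2, 67)  [2]
  a=15..16: none
  a=17: (17, -14, 58), (17, 14, 58)  [2]
  a=18..21: none
  a=22: (22, -6, 43), (22, 6, 43)  [2]
  a=23: (23, -22, 46), (23, 22, 46)  [2]
  a=24..25: none
  a=26: (26, -10, 37), (26, 10, 37)  [2]
  a=27..28: none
  a=29: (29, -14, 34), (29, 14, 34)  [2]
  a=30..35: none
Total reduced forms: 1 + 1 + 2 + 2 + 2 + 2 + 2 + 2 + 2 + 2 + 2 = 20
h = 20

20


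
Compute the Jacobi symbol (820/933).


Compute (820/933) via quadratic reciprocity:
  pull out 2: (2/933) = -1  (since 933 mod 8 = 5)
  pull out 2: (2/933) = -1  (since 933 mod 8 = 5)
  reciprocity: (205/933) -> +(933/205)
  reduce: (113/205)
  reciprocity: (113/205) -> +(205/113)
  reduce: (92/113)
  pull out 2: (2/113) = +1  (since 113 mod 8 = 1)
  pull out 2: (2/113) = +1  (since 113 mod 8 = 1)
  reciprocity: (23/113) -> +(113/23)
  reduce: (21/23)
  reciprocity: (21/23) -> +(23/21)
  reduce: (2/21)
  pull out 2: (2/21) = -1  (since 21 mod 8 = 5)
  (1/21) = 1
Product of signs = -1

-1


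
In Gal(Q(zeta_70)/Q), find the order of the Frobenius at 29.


The Frobenius at p in Gal(Q(zeta_n)/Q) = (Z/nZ)* is the class of p, so its order is ord_70(29), the smallest k >= 1 with 29^k = 1 mod 70.
n = 70 = 2 * 5 * 7, phi(70) = 24; the order divides phi(n).
Divisors of 24: 1, 2, 3, 4, 6, 8, 12, 24
Repeated squaring mod 70: 29^1 = 29, 29^2 = 1, 29^4 = 1, 29^8 = 1, 29^16 = 1
Test divisors in increasing order:
  k=1: 29^1 = 29 mod 70
  k=2: 29^2 = 1 mod 70  <- first divisor giving 1
Order = 2

2


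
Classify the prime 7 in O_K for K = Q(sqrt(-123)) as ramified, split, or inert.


K = Q(sqrt(-123)). Since d mod 4 = 1, disc(K) = -123.
Check p | disc: -123 mod 7 = 3.
p does not divide disc. Compute Legendre symbol (d/p):
3^((7-1)/2) mod 7 = -1
(d/p) = -1, so p is inert: (p) stays prime with e=1, f=2, g=1.
Therefore p is inert.

inert


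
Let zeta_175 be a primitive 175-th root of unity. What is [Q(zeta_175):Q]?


The degree equals Euler's totient phi(175).
175 = 5^2 * 7
phi(175) = 120

120


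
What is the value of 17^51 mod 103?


p = 103 is prime and the exponent is (p-1)/2 = 51, so by Euler's criterion 17^51 = (17/103) = +1 or -1 mod 103.
Compute by square-and-multiply:
  51 = 32 + 16 + 2 + 1 (binary 110011)
  Repeated squaring mod 103: 17^1 = 17, 17^2 = 83, 17^4 = 91, 17^8 = 41, 17^16 = 33, 17^32 = 59
  17^51 = 17^32 * 17^16 * 17^2 * 17^1 = 59 * 33 * 83 * 17 mod 103
    59 * 33 = 1947 = 93 mod 103
    93 * 83 = 7719 = 97 mod 103
    97 * 17 = 1649 = 1 mod 103
  17^51 = 1 mod 103
Result 1: 17 is a quadratic residue mod 103.
17^51 mod 103 = 1

1


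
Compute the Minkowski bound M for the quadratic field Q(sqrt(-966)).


d = -966, d mod 4 = 2, so disc(K) = 4d = -3864; |disc(K)| = 3864
Imaginary quadratic field, so n = 2, s = r2 = 1, r1 = 0
M = (n!/n^n) * (4/pi)^s * sqrt(|disc(K)|) = (2!/2^2) * (4/pi)^1 * sqrt(3864)
= 0.5 * 1.273240 * 62.161081
= 39.5730

39.5730


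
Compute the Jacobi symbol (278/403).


Compute (278/403) via quadratic reciprocity:
  pull out 2: (2/403) = -1  (since 403 mod 8 = 3)
  reciprocity: (139/403) -> -(403/139)
  reduce: (125/139)
  reciprocity: (125/139) -> +(139/125)
  reduce: (14/125)
  pull out 2: (2/125) = -1  (since 125 mod 8 = 5)
  reciprocity: (7/125) -> +(125/7)
  reduce: (6/7)
  pull out 2: (2/7) = +1  (since 7 mod 8 = 7)
  reciprocity: (3/7) -> -(7/3)
  reduce: (1/3)
  (1/3) = 1
Product of signs = 1

1


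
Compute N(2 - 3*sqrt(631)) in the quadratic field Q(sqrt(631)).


N(a + b*sqrt(d)) = a^2 - d*b^2
= (2)^2 - (631)*(-3)^2
= 4 - 5679
= -5675

-5675


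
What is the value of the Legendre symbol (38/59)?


p = 59 is prime, so compute (38/59) with the reciprocity algorithm (Jacobi-symbol steps: pull out 2s via (2/n), flip via reciprocity, reduce):
  pull out 2: (2/59) = -1  (since 59 mod 8 = 3)
  reciprocity: (19/59) -> -(59/19)
  reduce: (2/19)
  pull out 2: (2/19) = -1  (since 19 mod 8 = 3)
  (1/19) = 1
Product of signs = -1
(38/59) = -1

-1


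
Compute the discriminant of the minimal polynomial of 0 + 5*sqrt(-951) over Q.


The element 0 + 5*sqrt(-951) has minimal polynomial:
x^2 + 0*x + 23775
Discriminant = (0)^2 - 4*(23775)
= 0 - 95100
= -95100

-95100


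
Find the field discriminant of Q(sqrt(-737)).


For K = Q(sqrt(d)) with d squarefree: disc(K) = d if d = 1 mod 4, and disc(K) = 4d if d = 2 or 3 mod 4.
Here d = -737, and d mod 4 = 3.
d = 3 mod 4, not 1 (O_K = Z[sqrt(d)]), so disc(K) = 4d = 4 * (-737) = -2948

-2948


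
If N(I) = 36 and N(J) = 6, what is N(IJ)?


N(IJ) = N(I) * N(J)
= 36 * 6
= 216

216


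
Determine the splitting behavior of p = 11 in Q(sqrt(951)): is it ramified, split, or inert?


K = Q(sqrt(951)). Since d mod 4 = 3, disc(K) = 3804.
Check p | disc: 3804 mod 11 = 9.
p does not divide disc. Compute Legendre symbol (d/p):
5^((11-1)/2) mod 11 = 1
(d/p) = 1, so p splits: (p) = P*P' with e=1, f=1, g=2.
Therefore p is split.

split


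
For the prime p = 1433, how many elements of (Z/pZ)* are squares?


For prime p, the number of non-zero quadratic residues is (p-1)/2.
= (1433-1)/2
= 716

716


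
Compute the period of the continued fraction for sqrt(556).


Run the CF algorithm for sqrt(556).
a_0 = floor(sqrt(556)) = 23; set m_0=0, q_0=1.
Recurrence: m' = q*a - m,  q' = (d - m'^2)/q,  a' = floor((a_0 + m')/q').
  step 1: m=23, q=27, a=1
  step 2: m=4, q=20, a=1
  step 3: m=16, q=15, a=2
  step 4: m=14, q=24, a=1
  step 5: m=10, q=19, a=1
  step 6: m=9, q=25, a=1
  step 7: m=16, q=12, a=3
  step 8: m=20, q=13, a=3
  step 9: m=19, q=15, a=2
  step 10: m=11, q=29, a=1
  step 11: m=18, q=8, a=5
  step 12: m=22, q=9, a=5
  step 13: m=23, q=3, a=15
  step 14: m=22, q=24, a=1
  step 15: m=2, q=23, a=1
  step 16: m=21, q=5, a=8
  step 17: m=19, q=39, a=1
  step 18: m=20, q=4, a=10
  step 19: m=20, q=39, a=1
  step 20: m=19, q=5, a=8
  step 21: m=21, q=23, a=1
  step 22: m=2, q=24, a=1
  step 23: m=22, q=3, a=15
  step 24: m=23, q=9, a=5
  step 25: m=22, q=8, a=5
  step 26: m=18, q=29, a=1
  step 27: m=11, q=15, a=2
  step 28: m=19, q=13, a=3
  step 29: m=20, q=12, a=3
  step 30: m=16, q=25, a=1
  step 31: m=9, q=19, a=1
  step 32: m=10, q=24, a=1
  step 33: m=14, q=15, a=2
  step 34: m=16, q=20, a=1
  step 35: m=4, q=27, a=1
  step 36: m=23, q=1, a=46
a_36 = 2*a_0 = 46, so the period closes here.
sqrt(556) = [23; 1, 1, 2, 1, 1, 1, 3, 3, 2, 1, 5, 5, 15, 1, 1, 8, 1, 10, 1, 8, 1, 1, 15, 5, 5, 1, 2, 3, 3, 1, 1, 1, 2, 1, 1, 46]
Period length = 36

36


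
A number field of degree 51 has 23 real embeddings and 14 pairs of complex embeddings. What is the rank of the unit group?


By Dirichlet's unit theorem:
rank = r1 + r2 - 1
= 23 + 14 - 1
= 36

36


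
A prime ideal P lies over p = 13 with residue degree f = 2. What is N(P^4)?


N(P^a) = p^(a*f)
= 13^(4*2)
= 13^8
= 815730721

815730721


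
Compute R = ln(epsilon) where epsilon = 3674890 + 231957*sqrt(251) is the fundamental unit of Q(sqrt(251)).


epsilon = 3674890 + 231957*sqrt(251)
= 7.3498e+06
R = ln(7.3498e+06)
= 15.8102

15.8102


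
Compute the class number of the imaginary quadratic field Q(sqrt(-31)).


K = Q(sqrt(-31)). d mod 4 = 1, so D = disc(K) = d = -31
h(K) equals the number of primitive reduced positive-definite forms (a, b, c) = a*x^2 + b*x*y + c*y^2 with b^2 - 4ac = D,
where reduced means |b| <= a <= c, with b >= 0 whenever |b| = a or a = c, and primitive means gcd(a, b, c) = 1.
Reduced forces 3a^2 <= |D| = 31, so 1 <= a <= 3; b must have the parity of D, and c = (b^2 - D)/(4a) must be an integer >= a.
Enumerate a = 1..3, b in [-a, a]:
  a=1: (1, 1, 8)  [1]
  a=2: (2, -1, 4), (2, 1, 4)  [2]
  a=3: none
Total reduced forms: 1 + 2 = 3
h = 3

3


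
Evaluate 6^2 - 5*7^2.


x^2 - d*y^2
= 6^2 - 5*7^2
= 36 - 245
= -209

-209


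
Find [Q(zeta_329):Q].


The degree equals Euler's totient phi(329).
329 = 7 * 47
phi(329) = 276

276


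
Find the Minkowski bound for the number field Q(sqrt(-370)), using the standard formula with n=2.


d = -370, d mod 4 = 2, so disc(K) = 4d = -1480; |disc(K)| = 1480
Imaginary quadratic field, so n = 2, s = r2 = 1, r1 = 0
M = (n!/n^n) * (4/pi)^s * sqrt(|disc(K)|) = (2!/2^2) * (4/pi)^1 * sqrt(1480)
= 0.5 * 1.273240 * 38.470768
= 24.4913

24.4913


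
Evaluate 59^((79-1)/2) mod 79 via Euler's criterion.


p = 79 is prime and the exponent is (p-1)/2 = 39, so by Euler's criterion 59^39 = (59/79) = +1 or -1 mod 79.
Compute by square-and-multiply:
  39 = 32 + 4 + 2 + 1 (binary 100111)
  Repeated squaring mod 79: 59^1 = 59, 59^2 = 5, 59^4 = 25, 59^8 = 72, 59^16 = 49, 59^32 = 31
  59^39 = 59^32 * 59^4 * 59^2 * 59^1 = 31 * 25 * 5 * 59 mod 79
    31 * 25 = 775 = 64 mod 79
    64 * 5 = 320 = 4 mod 79
    4 * 59 = 236 = 78 mod 79
  59^39 = 78 mod 79
Result 78 = p - 1 = -1 mod 79: 59 is a quadratic non-residue mod 79. As a residue in [0, p-1] the value is 78.
59^39 mod 79 = 78

78


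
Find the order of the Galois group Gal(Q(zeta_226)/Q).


|Gal(Q(zeta_226)/Q)| = phi(226)
= 112

112


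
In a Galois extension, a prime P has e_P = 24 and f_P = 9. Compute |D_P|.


|D_P| = e * f
= 24 * 9
= 216

216


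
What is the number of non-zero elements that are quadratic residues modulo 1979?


For prime p, the number of non-zero quadratic residues is (p-1)/2.
= (1979-1)/2
= 989

989


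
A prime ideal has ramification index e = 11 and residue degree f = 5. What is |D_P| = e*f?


|D_P| = e * f
= 11 * 5
= 55

55


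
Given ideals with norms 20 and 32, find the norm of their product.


N(IJ) = N(I) * N(J)
= 20 * 32
= 640

640


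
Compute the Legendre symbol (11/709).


p = 709 is prime, so compute (11/709) with the reciprocity algorithm (Jacobi-symbol steps: pull out 2s via (2/n), flip via reciprocity, reduce):
  reciprocity: (11/709) -> +(709/11)
  reduce: (5/11)
  reciprocity: (5/11) -> +(11/5)
  reduce: (1/5)
  (1/5) = 1
Product of signs = 1
(11/709) = 1

1


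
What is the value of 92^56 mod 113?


p = 113 is prime and the exponent is (p-1)/2 = 56, so by Euler's criterion 92^56 = (92/113) = +1 or -1 mod 113.
Compute by square-and-multiply:
  56 = 32 + 16 + 8 (binary 111000)
  Repeated squaring mod 113: 92^1 = 92, 92^2 = 102, 92^4 = 8, 92^8 = 64, 92^16 = 28, 92^32 = 106
  92^56 = 92^32 * 92^16 * 92^8 = 106 * 28 * 64 mod 113
    106 * 28 = 2968 = 30 mod 113
    30 * 64 = 1920 = 112 mod 113
  92^56 = 112 mod 113
Result 112 = p - 1 = -1 mod 113: 92 is a quadratic non-residue mod 113. As a residue in [0, p-1] the value is 112.
92^56 mod 113 = 112

112


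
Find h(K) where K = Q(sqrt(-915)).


K = Q(sqrt(-915)). d mod 4 = 1, so D = disc(K) = d = -915
h(K) equals the number of primitive reduced positive-definite forms (a, b, c) = a*x^2 + b*x*y + c*y^2 with b^2 - 4ac = D,
where reduced means |b| <= a <= c, with b >= 0 whenever |b| = a or a = c, and primitive means gcd(a, b, c) = 1.
Reduced forces 3a^2 <= |D| = 915, so 1 <= a <= 17; b must have the parity of D, and c = (b^2 - D)/(4a) must be an integer >= a.
Enumerate a = 1..17, b in [-a, a]:
  a=1: (1, 1, 229)  [1]
  a=2: none
  a=3: (3, 3, 77)  [1]
  a=4: none
  a=5: (5, 5, 47)  [1]
  a=6: none
  a=7: (7, -3, 33), (7, 3, 33)  [2]
  a=8..10: none
  a=11: (11, -3, 21), (11, 3, 21)  [2]
  a=12..14: none
  a=15: (15, 15, 19)  [1]
  a=16..17: none
Total reduced forms: 1 + 1 + 1 + 2 + 2 + 1 = 8
h = 8

8


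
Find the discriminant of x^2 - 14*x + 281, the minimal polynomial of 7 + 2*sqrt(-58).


The element 7 + 2*sqrt(-58) has minimal polynomial:
x^2 - 14*x + 281
Discriminant = (-14)^2 - 4*(281)
= 196 - 1124
= -928

-928


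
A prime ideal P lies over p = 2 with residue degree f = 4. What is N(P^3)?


N(P^a) = p^(a*f)
= 2^(3*4)
= 2^12
= 4096

4096


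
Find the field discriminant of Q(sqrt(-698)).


For K = Q(sqrt(d)) with d squarefree: disc(K) = d if d = 1 mod 4, and disc(K) = 4d if d = 2 or 3 mod 4.
Here d = -698, and d mod 4 = 2.
d = 2 mod 4, not 1 (O_K = Z[sqrt(d)]), so disc(K) = 4d = 4 * (-698) = -2792

-2792


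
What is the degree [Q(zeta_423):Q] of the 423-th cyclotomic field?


The degree equals Euler's totient phi(423).
423 = 3^2 * 47
phi(423) = 276

276


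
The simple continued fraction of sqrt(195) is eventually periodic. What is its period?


Run the CF algorithm for sqrt(195).
a_0 = floor(sqrt(195)) = 13; set m_0=0, q_0=1.
Recurrence: m' = q*a - m,  q' = (d - m'^2)/q,  a' = floor((a_0 + m')/q').
  step 1: m=13, q=26, a=1
  step 2: m=13, q=1, a=26
a_2 = 2*a_0 = 26, so the period closes here.
sqrt(195) = [13; 1, 26]
Period length = 2

2


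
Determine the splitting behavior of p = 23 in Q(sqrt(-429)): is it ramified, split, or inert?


K = Q(sqrt(-429)). Since d mod 4 = 3, disc(K) = -1716.
Check p | disc: -1716 mod 23 = 9.
p does not divide disc. Compute Legendre symbol (d/p):
8^((23-1)/2) mod 23 = 1
(d/p) = 1, so p splits: (p) = P*P' with e=1, f=1, g=2.
Therefore p is split.

split


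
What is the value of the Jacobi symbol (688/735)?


Compute (688/735) via quadratic reciprocity:
  pull out 2: (2/735) = +1  (since 735 mod 8 = 7)
  pull out 2: (2/735) = +1  (since 735 mod 8 = 7)
  pull out 2: (2/735) = +1  (since 735 mod 8 = 7)
  pull out 2: (2/735) = +1  (since 735 mod 8 = 7)
  reciprocity: (43/735) -> -(735/43)
  reduce: (4/43)
  pull out 2: (2/43) = -1  (since 43 mod 8 = 3)
  pull out 2: (2/43) = -1  (since 43 mod 8 = 3)
  (1/43) = 1
Product of signs = -1

-1


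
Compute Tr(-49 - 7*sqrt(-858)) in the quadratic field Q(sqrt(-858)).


Tr(a + b*sqrt(d)) = (a + b*sqrt(d)) + (a - b*sqrt(d)) = 2a
= 2 * (-49)
= -98

-98


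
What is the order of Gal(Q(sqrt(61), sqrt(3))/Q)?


The 2 square roots of distinct primes are multiplicatively independent over Q,
so [K:Q] = 2^2 and Gal(K/Q) is isomorphic to (Z/2Z)^2.
|Gal| = 2^2 = 4

4


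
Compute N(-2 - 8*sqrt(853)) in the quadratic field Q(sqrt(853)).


N(a + b*sqrt(d)) = a^2 - d*b^2
= (-2)^2 - (853)*(-8)^2
= 4 - 54592
= -54588

-54588


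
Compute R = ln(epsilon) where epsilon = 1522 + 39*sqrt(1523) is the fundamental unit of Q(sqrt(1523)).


epsilon = 1522 + 39*sqrt(1523)
= 3043.9997
R = ln(3043.9997)
= 8.0209

8.0209


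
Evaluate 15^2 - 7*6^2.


x^2 - d*y^2
= 15^2 - 7*6^2
= 225 - 252
= -27

-27


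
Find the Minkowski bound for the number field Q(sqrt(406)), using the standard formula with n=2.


d = 406, d mod 4 = 2, so disc(K) = 4d = 1624; |disc(K)| = 1624
Real quadratic field, so n = 2, s = r2 = 0, r1 = 2
M = (n!/n^n) * (4/pi)^s * sqrt(|disc(K)|) = (2!/2^2) * (4/pi)^0 * sqrt(1624)
= 0.5 * 1.000000 * 40.298883
= 20.1494

20.1494


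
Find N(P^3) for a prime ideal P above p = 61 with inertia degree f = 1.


N(P^a) = p^(a*f)
= 61^(3*1)
= 61^3
= 226981

226981


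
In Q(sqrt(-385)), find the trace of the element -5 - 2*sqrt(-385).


Tr(a + b*sqrt(d)) = (a + b*sqrt(d)) + (a - b*sqrt(d)) = 2a
= 2 * (-5)
= -10

-10


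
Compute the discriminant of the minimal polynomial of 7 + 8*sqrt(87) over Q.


The element 7 + 8*sqrt(87) has minimal polynomial:
x^2 - 14*x - 5519
Discriminant = (-14)^2 - 4*(-5519)
= 196 + 22076
= 22272

22272


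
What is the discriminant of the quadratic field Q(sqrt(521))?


For K = Q(sqrt(d)) with d squarefree: disc(K) = d if d = 1 mod 4, and disc(K) = 4d if d = 2 or 3 mod 4.
Here d = 521, and d mod 4 = 1.
d = 1 mod 4 (O_K = Z[(1+sqrt(d))/2]), so disc(K) = d = 521

521


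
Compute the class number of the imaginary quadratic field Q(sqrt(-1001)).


K = Q(sqrt(-1001)). d mod 4 = 3, so D = disc(K) = 4d = -4004
h(K) equals the number of primitive reduced positive-definite forms (a, b, c) = a*x^2 + b*x*y + c*y^2 with b^2 - 4ac = D,
where reduced means |b| <= a <= c, with b >= 0 whenever |b| = a or a = c, and primitive means gcd(a, b, c) = 1.
Reduced forces 3a^2 <= |D| = 4004, so 1 <= a <= 36; b must have the parity of D, and c = (b^2 - D)/(4a) must be an integer >= a.
Enumerate a = 1..36, b in [-a, a]:
  a=1: (1, 0, 1001)  [1]
  a=2: (2, 2, 501)  [1]
  a=3: (3, -2, 334), (3, 2, 334)  [2]
  a=4: none
  a=5: (5, -4, 201), (5, 4, 201)  [2]
  a=6: (6, -2, 167), (6, 2, 167)  [2]
  a=7: (7, 0, 143)  [1]
  a=8: none
  a=9: (9, -8, 113), (9, 8, 113)  [2]
  a=10: (10, -6, 101), (10, 6, 101)  [2]
  a=11: (11, 0, 91)  [1]
  a=12: none
  a=13: (13, 0, 77)  [1]
  a=14: (14, 14, 75)  [1]
  a=15: (15, -14, 70), (15, -4, 67), (15, 4, 67), (15, 14, 70)  [4]
  a=16: none
  a=17: (17, -12, 61), (17, 12, 61)  [2]
  a=18: (18, -10, 57), (18, 10, 57)  [2]
  a=19: (19, -10, 54), (19, 10, 54)  [2]
  a=20: none
  a=21: (21, -14, 50), (21, 14, 50)  [2]
  a=22: (22, 22, 51)  [1]
  a=23..24: none
  a=25: (25, -14, 42), (25, 14, 42)  [2]
  a=26: (26, 26, 45)  [1]
  a=27: (27, -10, 38), (27, 10, 38)  [2]
  a=28..29: none
  a=30: (30, -26, 39), (30, -14, 35), (30, 14, 35), (30, 26, 39)  [4]
  a=31..32: none
  a=33: (33, -22, 34), (33, 22, 34)  [2]
  a=34..36: none
Total reduced forms: 1 + 1 + 2 + 2 + 2 + 1 + 2 + 2 + 1 + 1 + 1 + 4 + 2 + 2 + 2 + 2 + 1 + 2 + 1 + 2 + 4 + 2 = 40
h = 40

40


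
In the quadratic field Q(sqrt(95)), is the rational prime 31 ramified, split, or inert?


K = Q(sqrt(95)). Since d mod 4 = 3, disc(K) = 380.
Check p | disc: 380 mod 31 = 8.
p does not divide disc. Compute Legendre symbol (d/p):
2^((31-1)/2) mod 31 = 1
(d/p) = 1, so p splits: (p) = P*P' with e=1, f=1, g=2.
Therefore p is split.

split


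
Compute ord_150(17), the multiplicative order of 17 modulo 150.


We want ord_150(17), the smallest k >= 1 with 17^k = 1 mod 150.
n = 150 = 2 * 3 * 5^2, phi(150) = 40; the order divides phi(n).
Divisors of 40: 1, 2, 4, 5, 8, 10, 20, 40
Repeated squaring mod 150: 17^1 = 17, 17^2 = 139, 17^4 = 121, 17^8 = 91, 17^16 = 31, 17^32 = 61
Test divisors in increasing order:
  k=1: 17^1 = 17 mod 150
  k=2: 17^2 = 139 mod 150
  k=4: 17^4 = 121 mod 150
  k=5: 17^5 = 121 * 17 = 107 mod 150
  k=8: 17^8 = 91 mod 150
  k=10: 17^10 = 91 * 139 = 49 mod 150
  k=20: 17^20 = 31 * 121 = 1 mod 150  <- first divisor giving 1
Order = 20

20


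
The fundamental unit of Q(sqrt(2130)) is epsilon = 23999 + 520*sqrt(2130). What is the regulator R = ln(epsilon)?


epsilon = 23999 + 520*sqrt(2130)
= 47998.0000
R = ln(47998.0000)
= 10.7789

10.7789


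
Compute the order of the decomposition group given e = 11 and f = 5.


|D_P| = e * f
= 11 * 5
= 55

55


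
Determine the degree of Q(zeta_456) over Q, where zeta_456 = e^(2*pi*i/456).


The degree equals Euler's totient phi(456).
456 = 2^3 * 3 * 19
phi(456) = 144

144


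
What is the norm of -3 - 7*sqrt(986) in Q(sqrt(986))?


N(a + b*sqrt(d)) = a^2 - d*b^2
= (-3)^2 - (986)*(-7)^2
= 9 - 48314
= -48305

-48305


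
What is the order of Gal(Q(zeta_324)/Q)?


|Gal(Q(zeta_324)/Q)| = phi(324)
= 108

108


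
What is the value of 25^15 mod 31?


p = 31 is prime and the exponent is (p-1)/2 = 15, so by Euler's criterion 25^15 = (25/31) = +1 or -1 mod 31.
Compute by square-and-multiply:
  15 = 8 + 4 + 2 + 1 (binary 1111)
  Repeated squaring mod 31: 25^1 = 25, 25^2 = 5, 25^4 = 25, 25^8 = 5
  25^15 = 25^8 * 25^4 * 25^2 * 25^1 = 5 * 25 * 5 * 25 mod 31
    5 * 25 = 125 = 1 mod 31
    1 * 5 = 5 = 5 mod 31
    5 * 25 = 125 = 1 mod 31
  25^15 = 1 mod 31
Result 1: 25 is a quadratic residue mod 31.
25^15 mod 31 = 1

1


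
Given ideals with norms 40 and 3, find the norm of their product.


N(IJ) = N(I) * N(J)
= 40 * 3
= 120

120


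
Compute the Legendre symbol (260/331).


p = 331 is prime, so compute (260/331) with the reciprocity algorithm (Jacobi-symbol steps: pull out 2s via (2/n), flip via reciprocity, reduce):
  pull out 2: (2/331) = -1  (since 331 mod 8 = 3)
  pull out 2: (2/331) = -1  (since 331 mod 8 = 3)
  reciprocity: (65/331) -> +(331/65)
  reduce: (6/65)
  pull out 2: (2/65) = +1  (since 65 mod 8 = 1)
  reciprocity: (3/65) -> +(65/3)
  reduce: (2/3)
  pull out 2: (2/3) = -1  (since 3 mod 8 = 3)
  (1/3) = 1
Product of signs = -1
(260/331) = -1

-1


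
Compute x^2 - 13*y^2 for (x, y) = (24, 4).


x^2 - d*y^2
= 24^2 - 13*4^2
= 576 - 208
= 368

368


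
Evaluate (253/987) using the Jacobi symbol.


Compute (253/987) via quadratic reciprocity:
  reciprocity: (253/987) -> +(987/253)
  reduce: (228/253)
  pull out 2: (2/253) = -1  (since 253 mod 8 = 5)
  pull out 2: (2/253) = -1  (since 253 mod 8 = 5)
  reciprocity: (57/253) -> +(253/57)
  reduce: (25/57)
  reciprocity: (25/57) -> +(57/25)
  reduce: (7/25)
  reciprocity: (7/25) -> +(25/7)
  reduce: (4/7)
  pull out 2: (2/7) = +1  (since 7 mod 8 = 7)
  pull out 2: (2/7) = +1  (since 7 mod 8 = 7)
  (1/7) = 1
Product of signs = 1

1


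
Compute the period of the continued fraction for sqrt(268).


Run the CF algorithm for sqrt(268).
a_0 = floor(sqrt(268)) = 16; set m_0=0, q_0=1.
Recurrence: m' = q*a - m,  q' = (d - m'^2)/q,  a' = floor((a_0 + m')/q').
  step 1: m=16, q=12, a=2
  step 2: m=8, q=17, a=1
  step 3: m=9, q=11, a=2
  step 4: m=13, q=9, a=3
  step 5: m=14, q=8, a=3
  step 6: m=10, q=21, a=1
  step 7: m=11, q=7, a=3
  step 8: m=10, q=24, a=1
  step 9: m=14, q=3, a=10
  step 10: m=16, q=4, a=8
  step 11: m=16, q=3, a=10
  step 12: m=14, q=24, a=1
  step 13: m=10, q=7, a=3
  step 14: m=11, q=21, a=1
  step 15: m=10, q=8, a=3
  step 16: m=14, q=9, a=3
  step 17: m=13, q=11, a=2
  step 18: m=9, q=17, a=1
  step 19: m=8, q=12, a=2
  step 20: m=16, q=1, a=32
a_20 = 2*a_0 = 32, so the period closes here.
sqrt(268) = [16; 2, 1, 2, 3, 3, 1, 3, 1, 10, 8, 10, 1, 3, 1, 3, 3, 2, 1, 2, 32]
Period length = 20

20
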